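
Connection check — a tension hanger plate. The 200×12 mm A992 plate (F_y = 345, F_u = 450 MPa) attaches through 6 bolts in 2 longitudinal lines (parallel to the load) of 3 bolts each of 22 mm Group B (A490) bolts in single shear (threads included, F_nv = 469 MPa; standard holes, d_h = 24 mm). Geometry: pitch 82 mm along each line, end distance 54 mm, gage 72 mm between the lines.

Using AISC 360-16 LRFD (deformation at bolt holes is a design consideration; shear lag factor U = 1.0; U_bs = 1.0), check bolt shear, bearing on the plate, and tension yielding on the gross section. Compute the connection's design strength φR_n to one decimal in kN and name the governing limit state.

Bolt shear: A_b = π(22)²/4 = 380.13 mm². φR_n = 0.75 × 469 × 380.13 × 6 × 1 = 802.3 kN.
Bearing (12 mm plate, F_u = 450 MPa): end bolts L_c = 54 − 24/2 = 42, R_n = min(1.2×42×12×450, 2.4×22×12×450) = 272.16 kN/bolt; interior L_c = 82 − 24 = 58, R_n = 285.12 kN/bolt. φR_n = 0.75 × (2×272.16 + 4×285.12) = 1263.6 kN.
Tension yield (gross): A_g = 200×12 = 2400 mm². φR_n = 0.90 × 345 × 2400 = 745.2 kN.
Governing: min(802.3, 1263.6, 745.2) = 745.2 kN → gross-section yield.

745.2 kN (gross-section yield governs)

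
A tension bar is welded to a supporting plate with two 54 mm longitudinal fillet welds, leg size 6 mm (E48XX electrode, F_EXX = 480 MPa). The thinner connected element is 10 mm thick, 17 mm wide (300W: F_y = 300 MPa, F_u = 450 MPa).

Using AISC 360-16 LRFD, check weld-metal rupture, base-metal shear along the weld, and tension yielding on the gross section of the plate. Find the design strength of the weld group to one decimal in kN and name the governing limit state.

Weld metal: throat = 0.707×6 = 4.242 mm, L = 2×54 = 108 mm. φR_n = 0.75 × 0.6 × 480 × 4.242 × 108 = 99.0 kN.
Base metal shear (10 mm plate): yield φR_n = 1.0×0.6×300×10×108 = 194.4 kN; rupture φR_n = 0.75×0.6×450×10×108 = 218.7 kN; take 194.4 kN (yield).
Tension yield (gross): A_g = 17×10 = 170 mm². φR_n = 0.90 × 300 × 170 = 45.9 kN.
Governing: min(99.0, 194.4, 45.9) = 45.9 kN → gross-section yield.

45.9 kN (gross-section yield governs)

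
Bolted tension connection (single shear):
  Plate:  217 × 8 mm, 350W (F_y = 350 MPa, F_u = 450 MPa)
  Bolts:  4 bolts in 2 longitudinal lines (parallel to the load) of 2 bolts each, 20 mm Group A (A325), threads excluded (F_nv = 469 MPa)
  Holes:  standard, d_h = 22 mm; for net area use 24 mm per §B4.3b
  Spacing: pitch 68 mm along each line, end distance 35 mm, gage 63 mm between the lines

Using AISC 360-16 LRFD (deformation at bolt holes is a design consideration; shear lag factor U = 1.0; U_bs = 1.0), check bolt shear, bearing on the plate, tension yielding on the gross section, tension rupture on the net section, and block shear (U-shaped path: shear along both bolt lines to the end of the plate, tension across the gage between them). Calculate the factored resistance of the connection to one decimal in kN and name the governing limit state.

Bolt shear: A_b = π(20)²/4 = 314.16 mm². φR_n = 0.75 × 469 × 314.16 × 4 × 1 = 442.0 kN.
Bearing (8 mm plate, F_u = 450 MPa): end bolts L_c = 35 − 22/2 = 24, R_n = min(1.2×24×8×450, 2.4×20×8×450) = 103.68 kN/bolt; interior L_c = 68 − 22 = 46, R_n = 172.8 kN/bolt. φR_n = 0.75 × (2×103.68 + 2×172.8) = 414.7 kN.
Tension yield (gross): A_g = 217×8 = 1736 mm². φR_n = 0.90 × 350 × 1736 = 546.8 kN.
Tension rupture (net): A_n = (217 − 2×24)×8 = 1352 mm² (U = 1.0, A_e = A_n). φR_n = 0.75 × 450 × 1352 = 456.3 kN.
Block shear: shear path 2×[35+1×68] = 2×103 mm, A_gv = 1648, A_nv = 2×(103 − 1.5×24)×8 = 1072 mm²; tension across gage: (63 − 1×24)×8 = 312 mm². R_n = min(0.6×450×1072, 0.6×350×1648) + 1.0×450×312 = min(289.44, 346.08) + 140.4 = 429.84 kN. φR_n = 0.75 × 429.84 = 322.4 kN.
Governing: min(442.0, 414.7, 546.8, 456.3, 322.4) = 322.4 kN → block shear.

322.4 kN (block shear governs)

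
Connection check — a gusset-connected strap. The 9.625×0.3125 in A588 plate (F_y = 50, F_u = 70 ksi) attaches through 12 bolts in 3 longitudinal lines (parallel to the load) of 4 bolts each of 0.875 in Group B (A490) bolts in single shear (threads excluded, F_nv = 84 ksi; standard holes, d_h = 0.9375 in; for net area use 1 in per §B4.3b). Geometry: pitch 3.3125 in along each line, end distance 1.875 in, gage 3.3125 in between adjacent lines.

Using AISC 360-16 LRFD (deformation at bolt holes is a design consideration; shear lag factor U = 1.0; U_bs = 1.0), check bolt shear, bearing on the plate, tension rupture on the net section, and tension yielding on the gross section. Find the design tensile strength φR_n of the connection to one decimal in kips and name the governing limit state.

Bolt shear: A_b = π(0.875)²/4 = 0.60132 in². φR_n = 0.75 × 84 × 0.60132 × 12 × 1 = 454.6 kips.
Bearing (0.3125 in plate, F_u = 70 ksi): end bolts L_c = 1.875 − 0.9375/2 = 1.40625, R_n = min(1.2×1.40625×0.3125×70, 2.4×0.875×0.3125×70) = 36.914 kips/bolt; interior L_c = 3.3125 − 0.9375 = 2.375, R_n = 45.938 kips/bolt. φR_n = 0.75 × (3×36.914 + 9×45.938) = 393.1 kips.
Tension rupture (net): A_n = (9.625 − 3×1)×0.3125 = 2.0703 in² (U = 1.0, A_e = A_n). φR_n = 0.75 × 70 × 2.0703 = 108.7 kips.
Tension yield (gross): A_g = 9.625×0.3125 = 3.0078 in². φR_n = 0.90 × 50 × 3.0078 = 135.4 kips.
Governing: min(454.6, 393.1, 108.7, 135.4) = 108.7 kips → net-section rupture.

108.7 kips (net-section rupture governs)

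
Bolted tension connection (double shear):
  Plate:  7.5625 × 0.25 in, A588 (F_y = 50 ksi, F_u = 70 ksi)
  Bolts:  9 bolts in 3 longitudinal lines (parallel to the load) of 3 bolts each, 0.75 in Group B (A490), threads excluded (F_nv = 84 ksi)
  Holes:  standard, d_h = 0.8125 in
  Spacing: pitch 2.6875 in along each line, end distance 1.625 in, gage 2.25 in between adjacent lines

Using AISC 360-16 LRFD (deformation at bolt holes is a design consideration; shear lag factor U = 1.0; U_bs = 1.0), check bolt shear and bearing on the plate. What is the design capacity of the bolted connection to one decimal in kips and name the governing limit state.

Bolt shear: A_b = π(0.75)²/4 = 0.44179 in². φR_n = 0.75 × 84 × 0.44179 × 9 × 2 = 501.0 kips.
Bearing (0.25 in plate, F_u = 70 ksi): end bolts L_c = 1.625 − 0.8125/2 = 1.21875, R_n = min(1.2×1.21875×0.25×70, 2.4×0.75×0.25×70) = 25.594 kips/bolt; interior L_c = 2.6875 − 0.8125 = 1.875, R_n = 31.5 kips/bolt. φR_n = 0.75 × (3×25.594 + 6×31.5) = 199.3 kips.
Governing: min(501.0, 199.3) = 199.3 kips → bearing.

199.3 kips (bearing governs)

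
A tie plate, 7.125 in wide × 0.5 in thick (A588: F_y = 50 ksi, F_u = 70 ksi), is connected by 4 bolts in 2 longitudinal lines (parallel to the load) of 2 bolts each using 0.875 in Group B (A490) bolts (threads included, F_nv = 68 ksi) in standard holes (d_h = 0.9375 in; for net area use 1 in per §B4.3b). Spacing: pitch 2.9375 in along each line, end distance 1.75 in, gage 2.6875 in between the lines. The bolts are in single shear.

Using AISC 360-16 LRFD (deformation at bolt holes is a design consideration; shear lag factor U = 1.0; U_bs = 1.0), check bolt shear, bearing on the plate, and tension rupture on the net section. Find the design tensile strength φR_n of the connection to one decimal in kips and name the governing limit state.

Bolt shear: A_b = π(0.875)²/4 = 0.60132 in². φR_n = 0.75 × 68 × 0.60132 × 4 × 1 = 122.7 kips.
Bearing (0.5 in plate, F_u = 70 ksi): end bolts L_c = 1.75 − 0.9375/2 = 1.28125, R_n = min(1.2×1.28125×0.5×70, 2.4×0.875×0.5×70) = 53.813 kips/bolt; interior L_c = 2.9375 − 0.9375 = 2, R_n = 73.5 kips/bolt. φR_n = 0.75 × (2×53.813 + 2×73.5) = 191.0 kips.
Tension rupture (net): A_n = (7.125 − 2×1)×0.5 = 2.5625 in² (U = 1.0, A_e = A_n). φR_n = 0.75 × 70 × 2.5625 = 134.5 kips.
Governing: min(122.7, 191.0, 134.5) = 122.7 kips → bolt shear.

122.7 kips (bolt shear governs)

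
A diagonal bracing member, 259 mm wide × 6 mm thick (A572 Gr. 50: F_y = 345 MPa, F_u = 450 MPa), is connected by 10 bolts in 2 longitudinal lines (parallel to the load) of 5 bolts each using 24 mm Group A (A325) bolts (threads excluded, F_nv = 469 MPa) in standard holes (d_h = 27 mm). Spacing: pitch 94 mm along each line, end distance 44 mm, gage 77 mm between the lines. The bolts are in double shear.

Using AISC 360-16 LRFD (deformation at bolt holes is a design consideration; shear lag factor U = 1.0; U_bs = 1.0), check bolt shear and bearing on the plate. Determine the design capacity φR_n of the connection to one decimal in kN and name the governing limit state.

1081.4 kN (bearing governs)

Bolt shear: A_b = π(24)²/4 = 452.39 mm². φR_n = 0.75 × 469 × 452.39 × 10 × 2 = 3182.6 kN.
Bearing (6 mm plate, F_u = 450 MPa): end bolts L_c = 44 − 27/2 = 30.5, R_n = min(1.2×30.5×6×450, 2.4×24×6×450) = 98.82 kN/bolt; interior L_c = 94 − 27 = 67, R_n = 155.52 kN/bolt. φR_n = 0.75 × (2×98.82 + 8×155.52) = 1081.4 kN.
Governing: min(3182.6, 1081.4) = 1081.4 kN → bearing.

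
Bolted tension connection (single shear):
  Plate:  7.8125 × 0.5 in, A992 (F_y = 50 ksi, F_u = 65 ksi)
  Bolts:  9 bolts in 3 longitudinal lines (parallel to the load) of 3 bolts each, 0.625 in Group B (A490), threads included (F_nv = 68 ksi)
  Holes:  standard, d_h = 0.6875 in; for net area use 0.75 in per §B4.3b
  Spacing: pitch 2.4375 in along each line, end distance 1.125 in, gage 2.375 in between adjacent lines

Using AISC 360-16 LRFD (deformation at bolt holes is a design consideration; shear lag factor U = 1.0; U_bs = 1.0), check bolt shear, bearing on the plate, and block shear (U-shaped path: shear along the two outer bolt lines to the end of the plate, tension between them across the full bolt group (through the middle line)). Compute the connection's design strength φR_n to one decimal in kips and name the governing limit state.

Bolt shear: A_b = π(0.625)²/4 = 0.3068 in². φR_n = 0.75 × 68 × 0.3068 × 9 × 1 = 140.8 kips.
Bearing (0.5 in plate, F_u = 65 ksi): end bolts L_c = 1.125 − 0.6875/2 = 0.78125, R_n = min(1.2×0.78125×0.5×65, 2.4×0.625×0.5×65) = 30.469 kips/bolt; interior L_c = 2.4375 − 0.6875 = 1.75, R_n = 48.75 kips/bolt. φR_n = 0.75 × (3×30.469 + 6×48.75) = 287.9 kips.
Block shear: shear path 2×[1.125+2×2.4375] = 2×6 in, A_gv = 6, A_nv = 2×(6 − 2.5×0.75)×0.5 = 4.125 in²; tension across gage: (4.75 − 2×0.75)×0.5 = 1.625 in². R_n = min(0.6×65×4.125, 0.6×50×6) + 1.0×65×1.625 = min(160.88, 180) + 105.63 = 266.51 kips. φR_n = 0.75 × 266.51 = 199.9 kips.
Governing: min(140.8, 287.9, 199.9) = 140.8 kips → bolt shear.

140.8 kips (bolt shear governs)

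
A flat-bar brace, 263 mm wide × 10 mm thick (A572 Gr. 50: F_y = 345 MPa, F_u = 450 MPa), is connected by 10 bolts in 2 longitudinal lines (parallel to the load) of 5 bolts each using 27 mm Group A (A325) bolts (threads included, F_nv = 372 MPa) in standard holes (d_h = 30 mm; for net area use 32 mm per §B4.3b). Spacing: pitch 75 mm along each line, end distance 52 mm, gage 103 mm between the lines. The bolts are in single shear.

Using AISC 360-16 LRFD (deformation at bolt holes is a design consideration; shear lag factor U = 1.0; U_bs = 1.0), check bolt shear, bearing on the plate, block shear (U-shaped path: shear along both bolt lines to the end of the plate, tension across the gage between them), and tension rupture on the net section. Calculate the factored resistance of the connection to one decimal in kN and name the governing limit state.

671.6 kN (net-section rupture governs)

Bolt shear: A_b = π(27)²/4 = 572.56 mm². φR_n = 0.75 × 372 × 572.56 × 10 × 1 = 1597.4 kN.
Bearing (10 mm plate, F_u = 450 MPa): end bolts L_c = 52 − 30/2 = 37, R_n = min(1.2×37×10×450, 2.4×27×10×450) = 199.8 kN/bolt; interior L_c = 75 − 30 = 45, R_n = 243 kN/bolt. φR_n = 0.75 × (2×199.8 + 8×243) = 1757.7 kN.
Block shear: shear path 2×[52+4×75] = 2×352 mm, A_gv = 7040, A_nv = 2×(352 − 4.5×32)×10 = 4160 mm²; tension across gage: (103 − 1×32)×10 = 710 mm². R_n = min(0.6×450×4160, 0.6×345×7040) + 1.0×450×710 = min(1123.2, 1457.3) + 319.5 = 1442.7 kN. φR_n = 0.75 × 1442.7 = 1082.0 kN.
Tension rupture (net): A_n = (263 − 2×32)×10 = 1990 mm² (U = 1.0, A_e = A_n). φR_n = 0.75 × 450 × 1990 = 671.6 kN.
Governing: min(1597.4, 1757.7, 1082.0, 671.6) = 671.6 kN → net-section rupture.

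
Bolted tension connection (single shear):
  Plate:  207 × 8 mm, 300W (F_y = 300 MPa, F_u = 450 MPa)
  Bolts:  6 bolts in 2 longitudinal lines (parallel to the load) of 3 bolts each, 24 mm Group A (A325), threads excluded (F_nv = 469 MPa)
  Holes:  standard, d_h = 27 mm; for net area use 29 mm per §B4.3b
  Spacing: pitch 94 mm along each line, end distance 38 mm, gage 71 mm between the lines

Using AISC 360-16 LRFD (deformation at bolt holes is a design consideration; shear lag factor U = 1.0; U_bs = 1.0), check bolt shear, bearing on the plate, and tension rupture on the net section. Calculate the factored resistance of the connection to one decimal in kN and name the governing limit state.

402.3 kN (net-section rupture governs)

Bolt shear: A_b = π(24)²/4 = 452.39 mm². φR_n = 0.75 × 469 × 452.39 × 6 × 1 = 954.8 kN.
Bearing (8 mm plate, F_u = 450 MPa): end bolts L_c = 38 − 27/2 = 24.5, R_n = min(1.2×24.5×8×450, 2.4×24×8×450) = 105.84 kN/bolt; interior L_c = 94 − 27 = 67, R_n = 207.36 kN/bolt. φR_n = 0.75 × (2×105.84 + 4×207.36) = 780.8 kN.
Tension rupture (net): A_n = (207 − 2×29)×8 = 1192 mm² (U = 1.0, A_e = A_n). φR_n = 0.75 × 450 × 1192 = 402.3 kN.
Governing: min(954.8, 780.8, 402.3) = 402.3 kN → net-section rupture.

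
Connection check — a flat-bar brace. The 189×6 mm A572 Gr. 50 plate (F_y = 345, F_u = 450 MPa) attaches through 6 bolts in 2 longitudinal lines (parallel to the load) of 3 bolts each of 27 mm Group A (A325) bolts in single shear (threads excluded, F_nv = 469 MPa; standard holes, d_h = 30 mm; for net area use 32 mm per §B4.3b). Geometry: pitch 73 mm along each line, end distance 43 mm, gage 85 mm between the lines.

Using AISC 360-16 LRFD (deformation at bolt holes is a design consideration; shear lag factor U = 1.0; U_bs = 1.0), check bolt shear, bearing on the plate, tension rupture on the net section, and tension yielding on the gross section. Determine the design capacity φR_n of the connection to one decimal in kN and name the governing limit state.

253.1 kN (net-section rupture governs)

Bolt shear: A_b = π(27)²/4 = 572.56 mm². φR_n = 0.75 × 469 × 572.56 × 6 × 1 = 1208.4 kN.
Bearing (6 mm plate, F_u = 450 MPa): end bolts L_c = 43 − 30/2 = 28, R_n = min(1.2×28×6×450, 2.4×27×6×450) = 90.72 kN/bolt; interior L_c = 73 − 30 = 43, R_n = 139.32 kN/bolt. φR_n = 0.75 × (2×90.72 + 4×139.32) = 554.0 kN.
Tension rupture (net): A_n = (189 − 2×32)×6 = 750 mm² (U = 1.0, A_e = A_n). φR_n = 0.75 × 450 × 750 = 253.1 kN.
Tension yield (gross): A_g = 189×6 = 1134 mm². φR_n = 0.90 × 345 × 1134 = 352.1 kN.
Governing: min(1208.4, 554.0, 253.1, 352.1) = 253.1 kN → net-section rupture.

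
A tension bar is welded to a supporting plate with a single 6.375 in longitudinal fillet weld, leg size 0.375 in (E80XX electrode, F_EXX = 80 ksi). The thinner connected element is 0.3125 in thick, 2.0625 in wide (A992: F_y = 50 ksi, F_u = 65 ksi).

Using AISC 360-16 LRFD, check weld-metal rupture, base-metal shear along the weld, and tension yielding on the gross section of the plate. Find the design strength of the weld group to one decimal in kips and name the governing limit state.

Weld metal: throat = 0.707×0.375 = 0.26513 in, L = 6.375 in. φR_n = 0.75 × 0.6 × 80 × 0.26513 × 6.375 = 60.8 kips.
Base metal shear (0.3125 in plate): yield φR_n = 1.0×0.6×50×0.3125×6.375 = 59.8 kips; rupture φR_n = 0.75×0.6×65×0.3125×6.375 = 58.3 kips; take 58.3 kips (rupture).
Tension yield (gross): A_g = 2.0625×0.3125 = 0.64453 in². φR_n = 0.90 × 50 × 0.64453 = 29.0 kips.
Governing: min(60.8, 58.3, 29.0) = 29.0 kips → gross-section yield.

29.0 kips (gross-section yield governs)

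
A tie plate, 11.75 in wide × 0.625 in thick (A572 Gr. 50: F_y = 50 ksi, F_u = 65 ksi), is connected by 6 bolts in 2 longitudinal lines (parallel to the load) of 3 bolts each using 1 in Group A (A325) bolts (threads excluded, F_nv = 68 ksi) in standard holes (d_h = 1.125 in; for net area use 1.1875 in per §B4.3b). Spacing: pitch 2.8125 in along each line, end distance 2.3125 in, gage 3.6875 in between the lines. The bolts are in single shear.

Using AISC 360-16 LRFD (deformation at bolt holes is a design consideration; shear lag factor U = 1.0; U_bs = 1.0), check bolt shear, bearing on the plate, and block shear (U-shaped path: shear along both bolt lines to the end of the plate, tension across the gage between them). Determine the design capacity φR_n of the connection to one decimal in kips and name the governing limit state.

Bolt shear: A_b = π(1)²/4 = 0.7854 in². φR_n = 0.75 × 68 × 0.7854 × 6 × 1 = 240.3 kips.
Bearing (0.625 in plate, F_u = 65 ksi): end bolts L_c = 2.3125 − 1.125/2 = 1.75, R_n = min(1.2×1.75×0.625×65, 2.4×1×0.625×65) = 85.313 kips/bolt; interior L_c = 2.8125 − 1.125 = 1.6875, R_n = 82.266 kips/bolt. φR_n = 0.75 × (2×85.313 + 4×82.266) = 374.8 kips.
Block shear: shear path 2×[2.3125+2×2.8125] = 2×7.9375 in, A_gv = 9.9219, A_nv = 2×(7.9375 − 2.5×1.1875)×0.625 = 6.2109 in²; tension across gage: (3.6875 − 1×1.1875)×0.625 = 1.5625 in². R_n = min(0.6×65×6.2109, 0.6×50×9.9219) + 1.0×65×1.5625 = min(242.23, 297.66) + 101.56 = 343.79 kips. φR_n = 0.75 × 343.79 = 257.8 kips.
Governing: min(240.3, 374.8, 257.8) = 240.3 kips → bolt shear.

240.3 kips (bolt shear governs)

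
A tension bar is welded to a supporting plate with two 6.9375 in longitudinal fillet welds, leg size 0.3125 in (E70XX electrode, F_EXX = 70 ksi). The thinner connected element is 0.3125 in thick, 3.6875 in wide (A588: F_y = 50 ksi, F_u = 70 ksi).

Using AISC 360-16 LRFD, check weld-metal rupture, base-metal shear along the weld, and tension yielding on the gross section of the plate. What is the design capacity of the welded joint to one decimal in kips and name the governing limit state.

51.9 kips (gross-section yield governs)

Weld metal: throat = 0.707×0.3125 = 0.22094 in, L = 2×6.9375 = 13.875 in. φR_n = 0.75 × 0.6 × 70 × 0.22094 × 13.875 = 96.6 kips.
Base metal shear (0.3125 in plate): yield φR_n = 1.0×0.6×50×0.3125×13.875 = 130.1 kips; rupture φR_n = 0.75×0.6×70×0.3125×13.875 = 136.6 kips; take 130.1 kips (yield).
Tension yield (gross): A_g = 3.6875×0.3125 = 1.1523 in². φR_n = 0.90 × 50 × 1.1523 = 51.9 kips.
Governing: min(96.6, 130.1, 51.9) = 51.9 kips → gross-section yield.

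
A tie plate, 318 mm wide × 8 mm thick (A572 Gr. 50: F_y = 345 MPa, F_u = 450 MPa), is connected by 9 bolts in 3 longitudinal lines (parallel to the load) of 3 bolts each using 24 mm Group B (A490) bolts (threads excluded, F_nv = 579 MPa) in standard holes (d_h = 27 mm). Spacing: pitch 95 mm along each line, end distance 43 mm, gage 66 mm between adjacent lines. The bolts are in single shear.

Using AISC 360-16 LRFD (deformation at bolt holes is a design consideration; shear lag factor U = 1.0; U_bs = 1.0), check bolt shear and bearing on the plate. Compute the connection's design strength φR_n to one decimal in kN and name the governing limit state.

Bolt shear: A_b = π(24)²/4 = 452.39 mm². φR_n = 0.75 × 579 × 452.39 × 9 × 1 = 1768.1 kN.
Bearing (8 mm plate, F_u = 450 MPa): end bolts L_c = 43 − 27/2 = 29.5, R_n = min(1.2×29.5×8×450, 2.4×24×8×450) = 127.44 kN/bolt; interior L_c = 95 − 27 = 68, R_n = 207.36 kN/bolt. φR_n = 0.75 × (3×127.44 + 6×207.36) = 1219.9 kN.
Governing: min(1768.1, 1219.9) = 1219.9 kN → bearing.

1219.9 kN (bearing governs)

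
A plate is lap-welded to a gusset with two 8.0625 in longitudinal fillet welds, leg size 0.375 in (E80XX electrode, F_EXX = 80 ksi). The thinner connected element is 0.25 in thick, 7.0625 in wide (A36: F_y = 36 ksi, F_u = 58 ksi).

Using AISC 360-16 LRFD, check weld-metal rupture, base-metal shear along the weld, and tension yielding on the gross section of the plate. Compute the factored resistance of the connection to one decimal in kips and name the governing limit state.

Weld metal: throat = 0.707×0.375 = 0.26513 in, L = 2×8.0625 = 16.125 in. φR_n = 0.75 × 0.6 × 80 × 0.26513 × 16.125 = 153.9 kips.
Base metal shear (0.25 in plate): yield φR_n = 1.0×0.6×36×0.25×16.125 = 87.1 kips; rupture φR_n = 0.75×0.6×58×0.25×16.125 = 105.2 kips; take 87.1 kips (yield).
Tension yield (gross): A_g = 7.0625×0.25 = 1.7656 in². φR_n = 0.90 × 36 × 1.7656 = 57.2 kips.
Governing: min(153.9, 87.1, 57.2) = 57.2 kips → gross-section yield.

57.2 kips (gross-section yield governs)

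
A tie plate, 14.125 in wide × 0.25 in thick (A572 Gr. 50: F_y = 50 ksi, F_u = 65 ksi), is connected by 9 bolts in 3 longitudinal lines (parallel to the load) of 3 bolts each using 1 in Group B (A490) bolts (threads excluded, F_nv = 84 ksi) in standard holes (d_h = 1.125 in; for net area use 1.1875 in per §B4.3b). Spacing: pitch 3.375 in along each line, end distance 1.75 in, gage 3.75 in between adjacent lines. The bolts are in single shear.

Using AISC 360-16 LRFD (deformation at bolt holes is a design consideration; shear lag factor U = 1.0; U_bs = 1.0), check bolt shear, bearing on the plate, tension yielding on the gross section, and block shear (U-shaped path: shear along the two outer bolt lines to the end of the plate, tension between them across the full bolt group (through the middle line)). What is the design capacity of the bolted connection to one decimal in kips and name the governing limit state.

Bolt shear: A_b = π(1)²/4 = 0.7854 in². φR_n = 0.75 × 84 × 0.7854 × 9 × 1 = 445.3 kips.
Bearing (0.25 in plate, F_u = 65 ksi): end bolts L_c = 1.75 − 1.125/2 = 1.1875, R_n = min(1.2×1.1875×0.25×65, 2.4×1×0.25×65) = 23.156 kips/bolt; interior L_c = 3.375 − 1.125 = 2.25, R_n = 39 kips/bolt. φR_n = 0.75 × (3×23.156 + 6×39) = 227.6 kips.
Tension yield (gross): A_g = 14.125×0.25 = 3.5313 in². φR_n = 0.90 × 50 × 3.5313 = 158.9 kips.
Block shear: shear path 2×[1.75+2×3.375] = 2×8.5 in, A_gv = 4.25, A_nv = 2×(8.5 − 2.5×1.1875)×0.25 = 2.7656 in²; tension across gage: (7.5 − 2×1.1875)×0.25 = 1.2813 in². R_n = min(0.6×65×2.7656, 0.6×50×4.25) + 1.0×65×1.2813 = min(107.86, 127.5) + 83.285 = 191.15 kips. φR_n = 0.75 × 191.15 = 143.4 kips.
Governing: min(445.3, 227.6, 158.9, 143.4) = 143.4 kips → block shear.

143.4 kips (block shear governs)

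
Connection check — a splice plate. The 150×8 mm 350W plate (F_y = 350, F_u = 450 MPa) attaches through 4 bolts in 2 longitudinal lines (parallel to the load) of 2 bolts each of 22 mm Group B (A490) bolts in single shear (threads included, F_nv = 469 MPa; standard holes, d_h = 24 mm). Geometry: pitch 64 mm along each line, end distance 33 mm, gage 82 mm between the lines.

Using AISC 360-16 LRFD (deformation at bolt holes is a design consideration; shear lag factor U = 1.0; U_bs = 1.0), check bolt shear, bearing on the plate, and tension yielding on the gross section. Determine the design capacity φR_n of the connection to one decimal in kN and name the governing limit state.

378.0 kN (gross-section yield governs)

Bolt shear: A_b = π(22)²/4 = 380.13 mm². φR_n = 0.75 × 469 × 380.13 × 4 × 1 = 534.8 kN.
Bearing (8 mm plate, F_u = 450 MPa): end bolts L_c = 33 − 24/2 = 21, R_n = min(1.2×21×8×450, 2.4×22×8×450) = 90.72 kN/bolt; interior L_c = 64 − 24 = 40, R_n = 172.8 kN/bolt. φR_n = 0.75 × (2×90.72 + 2×172.8) = 395.3 kN.
Tension yield (gross): A_g = 150×8 = 1200 mm². φR_n = 0.90 × 350 × 1200 = 378.0 kN.
Governing: min(534.8, 395.3, 378.0) = 378.0 kN → gross-section yield.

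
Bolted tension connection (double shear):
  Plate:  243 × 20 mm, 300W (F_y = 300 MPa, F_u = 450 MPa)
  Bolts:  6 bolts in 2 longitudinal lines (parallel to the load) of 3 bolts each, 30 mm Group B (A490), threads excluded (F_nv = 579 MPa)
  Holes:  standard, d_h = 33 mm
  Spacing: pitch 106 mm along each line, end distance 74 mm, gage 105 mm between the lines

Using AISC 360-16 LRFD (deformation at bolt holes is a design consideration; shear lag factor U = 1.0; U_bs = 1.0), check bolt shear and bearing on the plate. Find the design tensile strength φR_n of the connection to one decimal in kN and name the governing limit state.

2875.5 kN (bearing governs)

Bolt shear: A_b = π(30)²/4 = 706.86 mm². φR_n = 0.75 × 579 × 706.86 × 6 × 2 = 3683.4 kN.
Bearing (20 mm plate, F_u = 450 MPa): end bolts L_c = 74 − 33/2 = 57.5, R_n = min(1.2×57.5×20×450, 2.4×30×20×450) = 621 kN/bolt; interior L_c = 106 − 33 = 73, R_n = 648 kN/bolt. φR_n = 0.75 × (2×621 + 4×648) = 2875.5 kN.
Governing: min(3683.4, 2875.5) = 2875.5 kN → bearing.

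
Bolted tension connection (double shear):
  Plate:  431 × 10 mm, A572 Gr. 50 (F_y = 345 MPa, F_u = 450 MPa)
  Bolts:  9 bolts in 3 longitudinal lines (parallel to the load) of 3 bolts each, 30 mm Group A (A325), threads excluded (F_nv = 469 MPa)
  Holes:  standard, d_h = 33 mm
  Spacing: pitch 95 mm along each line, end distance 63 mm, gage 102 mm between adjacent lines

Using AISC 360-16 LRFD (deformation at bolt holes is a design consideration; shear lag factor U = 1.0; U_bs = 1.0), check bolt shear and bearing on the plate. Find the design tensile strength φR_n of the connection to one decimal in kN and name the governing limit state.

Bolt shear: A_b = π(30)²/4 = 706.86 mm². φR_n = 0.75 × 469 × 706.86 × 9 × 2 = 4475.5 kN.
Bearing (10 mm plate, F_u = 450 MPa): end bolts L_c = 63 − 33/2 = 46.5, R_n = min(1.2×46.5×10×450, 2.4×30×10×450) = 251.1 kN/bolt; interior L_c = 95 − 33 = 62, R_n = 324 kN/bolt. φR_n = 0.75 × (3×251.1 + 6×324) = 2023.0 kN.
Governing: min(4475.5, 2023.0) = 2023.0 kN → bearing.

2023.0 kN (bearing governs)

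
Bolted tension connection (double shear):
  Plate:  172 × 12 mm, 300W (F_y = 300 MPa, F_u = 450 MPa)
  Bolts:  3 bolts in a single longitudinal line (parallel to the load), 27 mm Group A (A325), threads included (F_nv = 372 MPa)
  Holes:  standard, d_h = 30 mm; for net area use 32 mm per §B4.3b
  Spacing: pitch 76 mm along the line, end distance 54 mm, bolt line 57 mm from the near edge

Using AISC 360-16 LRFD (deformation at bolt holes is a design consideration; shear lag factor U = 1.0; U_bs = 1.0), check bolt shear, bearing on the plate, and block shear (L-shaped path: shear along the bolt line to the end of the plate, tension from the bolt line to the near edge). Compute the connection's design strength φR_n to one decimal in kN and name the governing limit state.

Bolt shear: A_b = π(27)²/4 = 572.56 mm². φR_n = 0.75 × 372 × 572.56 × 3 × 2 = 958.5 kN.
Bearing (12 mm plate, F_u = 450 MPa): end bolts L_c = 54 − 30/2 = 39, R_n = min(1.2×39×12×450, 2.4×27×12×450) = 252.72 kN/bolt; interior L_c = 76 − 30 = 46, R_n = 298.08 kN/bolt. φR_n = 0.75 × (1×252.72 + 2×298.08) = 636.7 kN.
Block shear: shear path 1×[54+2×76] = 1×206 mm, A_gv = 2472, A_nv = 1×(206 − 2.5×32)×12 = 1512 mm²; tension to near edge: (57 − 0.5×32)×12 = 492 mm². R_n = min(0.6×450×1512, 0.6×300×2472) + 1.0×450×492 = min(408.24, 444.96) + 221.4 = 629.64 kN. φR_n = 0.75 × 629.64 = 472.2 kN.
Governing: min(958.5, 636.7, 472.2) = 472.2 kN → block shear.

472.2 kN (block shear governs)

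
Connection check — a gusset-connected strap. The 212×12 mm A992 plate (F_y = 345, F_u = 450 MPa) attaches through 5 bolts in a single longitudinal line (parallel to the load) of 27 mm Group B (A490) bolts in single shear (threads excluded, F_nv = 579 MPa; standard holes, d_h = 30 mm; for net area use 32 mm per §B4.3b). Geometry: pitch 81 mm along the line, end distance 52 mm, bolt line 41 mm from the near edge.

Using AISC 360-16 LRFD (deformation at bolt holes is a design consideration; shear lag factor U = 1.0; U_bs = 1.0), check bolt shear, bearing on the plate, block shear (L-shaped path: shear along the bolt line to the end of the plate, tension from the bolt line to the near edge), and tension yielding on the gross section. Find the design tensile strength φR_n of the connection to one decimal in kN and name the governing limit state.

Bolt shear: A_b = π(27)²/4 = 572.56 mm². φR_n = 0.75 × 579 × 572.56 × 5 × 1 = 1243.2 kN.
Bearing (12 mm plate, F_u = 450 MPa): end bolts L_c = 52 − 30/2 = 37, R_n = min(1.2×37×12×450, 2.4×27×12×450) = 239.76 kN/bolt; interior L_c = 81 − 30 = 51, R_n = 330.48 kN/bolt. φR_n = 0.75 × (1×239.76 + 4×330.48) = 1171.3 kN.
Block shear: shear path 1×[52+4×81] = 1×376 mm, A_gv = 4512, A_nv = 1×(376 − 4.5×32)×12 = 2784 mm²; tension to near edge: (41 − 0.5×32)×12 = 300 mm². R_n = min(0.6×450×2784, 0.6×345×4512) + 1.0×450×300 = min(751.68, 933.98) + 135 = 886.68 kN. φR_n = 0.75 × 886.68 = 665.0 kN.
Tension yield (gross): A_g = 212×12 = 2544 mm². φR_n = 0.90 × 345 × 2544 = 789.9 kN.
Governing: min(1243.2, 1171.3, 665.0, 789.9) = 665.0 kN → block shear.

665.0 kN (block shear governs)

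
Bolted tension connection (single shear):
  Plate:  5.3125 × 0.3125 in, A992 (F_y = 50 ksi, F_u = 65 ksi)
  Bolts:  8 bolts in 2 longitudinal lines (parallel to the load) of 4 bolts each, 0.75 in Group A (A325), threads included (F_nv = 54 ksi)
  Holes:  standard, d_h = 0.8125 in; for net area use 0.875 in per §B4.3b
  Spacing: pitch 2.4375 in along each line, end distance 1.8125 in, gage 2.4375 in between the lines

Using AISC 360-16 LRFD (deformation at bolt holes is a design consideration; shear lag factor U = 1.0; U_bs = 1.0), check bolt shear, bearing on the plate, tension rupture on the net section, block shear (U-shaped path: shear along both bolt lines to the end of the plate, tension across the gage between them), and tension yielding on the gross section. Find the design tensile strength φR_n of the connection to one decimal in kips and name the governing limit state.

Bolt shear: A_b = π(0.75)²/4 = 0.44179 in². φR_n = 0.75 × 54 × 0.44179 × 8 × 1 = 143.1 kips.
Bearing (0.3125 in plate, F_u = 65 ksi): end bolts L_c = 1.8125 − 0.8125/2 = 1.40625, R_n = min(1.2×1.40625×0.3125×65, 2.4×0.75×0.3125×65) = 34.277 kips/bolt; interior L_c = 2.4375 − 0.8125 = 1.625, R_n = 36.563 kips/bolt. φR_n = 0.75 × (2×34.277 + 6×36.563) = 215.9 kips.
Tension rupture (net): A_n = (5.3125 − 2×0.875)×0.3125 = 1.1133 in² (U = 1.0, A_e = A_n). φR_n = 0.75 × 65 × 1.1133 = 54.3 kips.
Block shear: shear path 2×[1.8125+3×2.4375] = 2×9.125 in, A_gv = 5.7031, A_nv = 2×(9.125 − 3.5×0.875)×0.3125 = 3.7891 in²; tension across gage: (2.4375 − 1×0.875)×0.3125 = 0.48828 in². R_n = min(0.6×65×3.7891, 0.6×50×5.7031) + 1.0×65×0.48828 = min(147.77, 171.09) + 31.738 = 179.51 kips. φR_n = 0.75 × 179.51 = 134.6 kips.
Tension yield (gross): A_g = 5.3125×0.3125 = 1.6602 in². φR_n = 0.90 × 50 × 1.6602 = 74.7 kips.
Governing: min(143.1, 215.9, 54.3, 134.6, 74.7) = 54.3 kips → net-section rupture.

54.3 kips (net-section rupture governs)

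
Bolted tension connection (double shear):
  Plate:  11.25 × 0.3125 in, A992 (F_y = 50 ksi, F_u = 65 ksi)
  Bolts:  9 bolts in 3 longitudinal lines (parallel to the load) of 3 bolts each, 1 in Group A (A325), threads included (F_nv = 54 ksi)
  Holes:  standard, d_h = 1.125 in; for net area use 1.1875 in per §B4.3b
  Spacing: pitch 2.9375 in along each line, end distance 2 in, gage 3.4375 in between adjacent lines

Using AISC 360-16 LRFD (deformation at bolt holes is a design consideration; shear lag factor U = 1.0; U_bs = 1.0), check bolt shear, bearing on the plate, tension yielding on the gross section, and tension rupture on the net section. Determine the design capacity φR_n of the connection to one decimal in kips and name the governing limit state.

117.1 kips (net-section rupture governs)

Bolt shear: A_b = π(1)²/4 = 0.7854 in². φR_n = 0.75 × 54 × 0.7854 × 9 × 2 = 572.6 kips.
Bearing (0.3125 in plate, F_u = 65 ksi): end bolts L_c = 2 − 1.125/2 = 1.4375, R_n = min(1.2×1.4375×0.3125×65, 2.4×1×0.3125×65) = 35.039 kips/bolt; interior L_c = 2.9375 − 1.125 = 1.8125, R_n = 44.18 kips/bolt. φR_n = 0.75 × (3×35.039 + 6×44.18) = 277.6 kips.
Tension yield (gross): A_g = 11.25×0.3125 = 3.5156 in². φR_n = 0.90 × 50 × 3.5156 = 158.2 kips.
Tension rupture (net): A_n = (11.25 − 3×1.1875)×0.3125 = 2.4023 in² (U = 1.0, A_e = A_n). φR_n = 0.75 × 65 × 2.4023 = 117.1 kips.
Governing: min(572.6, 277.6, 158.2, 117.1) = 117.1 kips → net-section rupture.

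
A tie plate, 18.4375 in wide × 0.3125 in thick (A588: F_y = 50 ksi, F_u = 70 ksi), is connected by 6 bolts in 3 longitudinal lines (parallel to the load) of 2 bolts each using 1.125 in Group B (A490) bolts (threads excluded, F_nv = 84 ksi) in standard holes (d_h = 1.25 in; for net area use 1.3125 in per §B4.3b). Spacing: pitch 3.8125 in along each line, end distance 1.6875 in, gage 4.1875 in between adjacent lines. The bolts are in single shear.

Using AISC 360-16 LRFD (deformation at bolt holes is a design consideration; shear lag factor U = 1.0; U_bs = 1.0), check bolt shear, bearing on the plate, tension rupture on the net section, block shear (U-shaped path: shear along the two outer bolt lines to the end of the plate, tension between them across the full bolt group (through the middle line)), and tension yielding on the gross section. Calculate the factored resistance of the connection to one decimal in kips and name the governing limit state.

163.9 kips (block shear governs)

Bolt shear: A_b = π(1.125)²/4 = 0.99402 in². φR_n = 0.75 × 84 × 0.99402 × 6 × 1 = 375.7 kips.
Bearing (0.3125 in plate, F_u = 70 ksi): end bolts L_c = 1.6875 − 1.25/2 = 1.0625, R_n = min(1.2×1.0625×0.3125×70, 2.4×1.125×0.3125×70) = 27.891 kips/bolt; interior L_c = 3.8125 − 1.25 = 2.5625, R_n = 59.063 kips/bolt. φR_n = 0.75 × (3×27.891 + 3×59.063) = 195.6 kips.
Tension rupture (net): A_n = (18.4375 − 3×1.3125)×0.3125 = 4.5313 in² (U = 1.0, A_e = A_n). φR_n = 0.75 × 70 × 4.5313 = 237.9 kips.
Block shear: shear path 2×[1.6875+1×3.8125] = 2×5.5 in, A_gv = 3.4375, A_nv = 2×(5.5 − 1.5×1.3125)×0.3125 = 2.207 in²; tension across gage: (8.375 − 2×1.3125)×0.3125 = 1.7969 in². R_n = min(0.6×70×2.207, 0.6×50×3.4375) + 1.0×70×1.7969 = min(92.694, 103.13) + 125.78 = 218.47 kips. φR_n = 0.75 × 218.47 = 163.9 kips.
Tension yield (gross): A_g = 18.4375×0.3125 = 5.7617 in². φR_n = 0.90 × 50 × 5.7617 = 259.3 kips.
Governing: min(375.7, 195.6, 237.9, 163.9, 259.3) = 163.9 kips → block shear.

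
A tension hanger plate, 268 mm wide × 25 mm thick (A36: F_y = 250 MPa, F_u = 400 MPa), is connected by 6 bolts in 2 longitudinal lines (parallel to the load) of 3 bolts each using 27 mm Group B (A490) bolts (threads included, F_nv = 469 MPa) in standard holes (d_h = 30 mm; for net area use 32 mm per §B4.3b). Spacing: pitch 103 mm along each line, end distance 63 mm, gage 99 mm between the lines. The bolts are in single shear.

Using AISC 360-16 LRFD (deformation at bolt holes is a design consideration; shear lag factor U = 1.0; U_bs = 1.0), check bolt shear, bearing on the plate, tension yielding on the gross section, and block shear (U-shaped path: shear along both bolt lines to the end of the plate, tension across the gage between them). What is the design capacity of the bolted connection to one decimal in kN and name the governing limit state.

1208.4 kN (bolt shear governs)

Bolt shear: A_b = π(27)²/4 = 572.56 mm². φR_n = 0.75 × 469 × 572.56 × 6 × 1 = 1208.4 kN.
Bearing (25 mm plate, F_u = 400 MPa): end bolts L_c = 63 − 30/2 = 48, R_n = min(1.2×48×25×400, 2.4×27×25×400) = 576 kN/bolt; interior L_c = 103 − 30 = 73, R_n = 648 kN/bolt. φR_n = 0.75 × (2×576 + 4×648) = 2808.0 kN.
Tension yield (gross): A_g = 268×25 = 6700 mm². φR_n = 0.90 × 250 × 6700 = 1507.5 kN.
Block shear: shear path 2×[63+2×103] = 2×269 mm, A_gv = 13450, A_nv = 2×(269 − 2.5×32)×25 = 9450 mm²; tension across gage: (99 − 1×32)×25 = 1675 mm². R_n = min(0.6×400×9450, 0.6×250×13450) + 1.0×400×1675 = min(2268, 2017.5) + 670 = 2687.5 kN. φR_n = 0.75 × 2687.5 = 2015.6 kN.
Governing: min(1208.4, 2808.0, 1507.5, 2015.6) = 1208.4 kN → bolt shear.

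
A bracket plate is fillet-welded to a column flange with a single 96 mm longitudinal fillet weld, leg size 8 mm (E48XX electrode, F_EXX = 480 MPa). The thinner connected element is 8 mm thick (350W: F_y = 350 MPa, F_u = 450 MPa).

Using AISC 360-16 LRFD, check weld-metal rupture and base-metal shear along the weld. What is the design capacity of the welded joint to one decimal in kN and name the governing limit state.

Weld metal: throat = 0.707×8 = 5.656 mm, L = 96 mm. φR_n = 0.75 × 0.6 × 480 × 5.656 × 96 = 117.3 kN.
Base metal shear (8 mm plate): yield φR_n = 1.0×0.6×350×8×96 = 161.3 kN; rupture φR_n = 0.75×0.6×450×8×96 = 155.5 kN; take 155.5 kN (rupture).
Governing: min(117.3, 155.5) = 117.3 kN → weld metal.

117.3 kN (weld metal governs)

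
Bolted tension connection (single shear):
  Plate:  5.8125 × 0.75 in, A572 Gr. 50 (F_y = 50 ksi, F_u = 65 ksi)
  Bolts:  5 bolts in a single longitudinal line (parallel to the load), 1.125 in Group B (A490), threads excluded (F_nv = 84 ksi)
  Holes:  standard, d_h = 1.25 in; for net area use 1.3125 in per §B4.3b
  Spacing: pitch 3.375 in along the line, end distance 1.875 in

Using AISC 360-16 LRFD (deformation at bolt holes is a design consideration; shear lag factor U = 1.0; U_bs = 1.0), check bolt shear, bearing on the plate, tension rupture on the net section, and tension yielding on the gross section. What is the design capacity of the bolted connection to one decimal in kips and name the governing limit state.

164.5 kips (net-section rupture governs)

Bolt shear: A_b = π(1.125)²/4 = 0.99402 in². φR_n = 0.75 × 84 × 0.99402 × 5 × 1 = 313.1 kips.
Bearing (0.75 in plate, F_u = 65 ksi): end bolts L_c = 1.875 − 1.25/2 = 1.25, R_n = min(1.2×1.25×0.75×65, 2.4×1.125×0.75×65) = 73.125 kips/bolt; interior L_c = 3.375 − 1.25 = 2.125, R_n = 124.31 kips/bolt. φR_n = 0.75 × (1×73.125 + 4×124.31) = 427.8 kips.
Tension rupture (net): A_n = (5.8125 − 1×1.3125)×0.75 = 3.375 in² (U = 1.0, A_e = A_n). φR_n = 0.75 × 65 × 3.375 = 164.5 kips.
Tension yield (gross): A_g = 5.8125×0.75 = 4.3594 in². φR_n = 0.90 × 50 × 4.3594 = 196.2 kips.
Governing: min(313.1, 427.8, 164.5, 196.2) = 164.5 kips → net-section rupture.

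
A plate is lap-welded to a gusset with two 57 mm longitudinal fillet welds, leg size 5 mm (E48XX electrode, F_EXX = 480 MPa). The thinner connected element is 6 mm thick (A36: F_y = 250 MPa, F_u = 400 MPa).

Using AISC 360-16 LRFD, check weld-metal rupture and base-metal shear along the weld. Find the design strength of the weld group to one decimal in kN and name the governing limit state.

87.0 kN (weld metal governs)

Weld metal: throat = 0.707×5 = 3.535 mm, L = 2×57 = 114 mm. φR_n = 0.75 × 0.6 × 480 × 3.535 × 114 = 87.0 kN.
Base metal shear (6 mm plate): yield φR_n = 1.0×0.6×250×6×114 = 102.6 kN; rupture φR_n = 0.75×0.6×400×6×114 = 123.1 kN; take 102.6 kN (yield).
Governing: min(87.0, 102.6) = 87.0 kN → weld metal.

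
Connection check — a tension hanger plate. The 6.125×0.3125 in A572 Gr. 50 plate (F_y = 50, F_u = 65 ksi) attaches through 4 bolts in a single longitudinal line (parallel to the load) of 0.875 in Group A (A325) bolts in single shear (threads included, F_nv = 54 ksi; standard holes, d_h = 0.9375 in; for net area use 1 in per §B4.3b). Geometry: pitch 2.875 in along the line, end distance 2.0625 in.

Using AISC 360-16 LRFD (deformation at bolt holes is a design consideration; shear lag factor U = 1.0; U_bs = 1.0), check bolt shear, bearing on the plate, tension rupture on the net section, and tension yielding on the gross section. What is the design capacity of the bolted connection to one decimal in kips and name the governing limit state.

78.1 kips (net-section rupture governs)

Bolt shear: A_b = π(0.875)²/4 = 0.60132 in². φR_n = 0.75 × 54 × 0.60132 × 4 × 1 = 97.4 kips.
Bearing (0.3125 in plate, F_u = 65 ksi): end bolts L_c = 2.0625 − 0.9375/2 = 1.59375, R_n = min(1.2×1.59375×0.3125×65, 2.4×0.875×0.3125×65) = 38.848 kips/bolt; interior L_c = 2.875 − 0.9375 = 1.9375, R_n = 42.656 kips/bolt. φR_n = 0.75 × (1×38.848 + 3×42.656) = 125.1 kips.
Tension rupture (net): A_n = (6.125 − 1×1)×0.3125 = 1.6016 in² (U = 1.0, A_e = A_n). φR_n = 0.75 × 65 × 1.6016 = 78.1 kips.
Tension yield (gross): A_g = 6.125×0.3125 = 1.9141 in². φR_n = 0.90 × 50 × 1.9141 = 86.1 kips.
Governing: min(97.4, 125.1, 78.1, 86.1) = 78.1 kips → net-section rupture.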